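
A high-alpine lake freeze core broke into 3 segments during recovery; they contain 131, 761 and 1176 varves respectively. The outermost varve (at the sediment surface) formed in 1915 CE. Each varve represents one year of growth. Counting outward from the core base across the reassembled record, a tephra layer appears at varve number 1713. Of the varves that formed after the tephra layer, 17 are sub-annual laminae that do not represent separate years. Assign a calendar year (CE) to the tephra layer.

Total varves = 131 + 761 + 1176 = 2068.
Between varve 1713 and the sediment surface there are 2068 − 1713 = 355 varves.
Excluding 17 false varves: 355 − 17 = 338.
1915 − 338 = 1577 CE.

1577 CE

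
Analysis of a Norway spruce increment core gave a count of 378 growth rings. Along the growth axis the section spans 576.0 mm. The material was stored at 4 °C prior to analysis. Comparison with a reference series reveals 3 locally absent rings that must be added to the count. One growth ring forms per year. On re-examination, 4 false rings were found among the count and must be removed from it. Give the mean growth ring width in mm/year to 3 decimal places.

1.528 mm/year

Adjusted count: 378 − 4 + 3 = 377 growth rings.
Extension rate ≈ 576.0 / 377 = 1.528 mm/year.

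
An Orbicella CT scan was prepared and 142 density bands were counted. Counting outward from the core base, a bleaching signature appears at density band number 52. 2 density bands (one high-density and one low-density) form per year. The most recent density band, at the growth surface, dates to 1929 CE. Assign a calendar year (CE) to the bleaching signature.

1884 CE

Between density band 52 and the growth surface there are 142 − 52 = 90 density bands.
Dividing by 2 density bands per year: 90 / 2 = 45 years.
1929 − 45 = 1884 CE.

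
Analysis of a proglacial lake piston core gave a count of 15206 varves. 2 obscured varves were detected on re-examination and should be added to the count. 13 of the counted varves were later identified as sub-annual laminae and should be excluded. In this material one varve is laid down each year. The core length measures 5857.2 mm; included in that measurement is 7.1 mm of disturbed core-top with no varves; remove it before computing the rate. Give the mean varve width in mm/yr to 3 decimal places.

0.385 mm/yr

Adjusted count: 15206 − 13 + 2 = 15195 varves.
The growth record spans 5857.2 − 7.1 = 5850.1 mm.
Extension rate ≈ 5850.1 / 15195 = 0.385 mm/yr.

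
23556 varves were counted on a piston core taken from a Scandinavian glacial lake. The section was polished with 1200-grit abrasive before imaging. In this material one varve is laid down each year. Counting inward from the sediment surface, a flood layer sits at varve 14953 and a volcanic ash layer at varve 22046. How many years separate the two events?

22046 − 14953 = 7093 varves lie between the two events.
At one varve per year, 7093 years elapsed between them.

7093 yr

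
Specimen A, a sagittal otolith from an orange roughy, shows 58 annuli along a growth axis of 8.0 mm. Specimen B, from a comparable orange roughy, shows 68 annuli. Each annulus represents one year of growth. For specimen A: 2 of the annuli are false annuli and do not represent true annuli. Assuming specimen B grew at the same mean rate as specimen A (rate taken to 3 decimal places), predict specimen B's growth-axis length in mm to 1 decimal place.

Specimen A: adjusted count: 58 − 2 = 56 annuli.
A: Mean rate = 8.0 mm / 56 years ≈ 0.143 mm/year.
For B, 0.143 mm/year × 68 years = 9.7 mm.

9.7 mm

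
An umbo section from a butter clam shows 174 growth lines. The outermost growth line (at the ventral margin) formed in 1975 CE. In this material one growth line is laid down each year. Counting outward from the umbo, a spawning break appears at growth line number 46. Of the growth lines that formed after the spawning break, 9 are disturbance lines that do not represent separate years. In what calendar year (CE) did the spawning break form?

The spawning break sits at growth line 46 from the umbo, so 174 − 46 = 128 growth lines formed after it.
Excluding 9 false growth lines: 128 − 9 = 119.
1975 − 119 = 1856 CE.

1856 CE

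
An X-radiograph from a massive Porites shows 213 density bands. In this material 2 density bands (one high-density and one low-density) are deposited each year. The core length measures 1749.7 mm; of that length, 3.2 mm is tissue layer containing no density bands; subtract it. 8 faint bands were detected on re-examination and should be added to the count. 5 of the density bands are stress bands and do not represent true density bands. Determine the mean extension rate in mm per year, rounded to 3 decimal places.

16.171 mm per year

After corrections the count is 213 − 5 + 8 = 216 density bands.
Dividing by 2 density bands per year: 216 / 2 = 108 years.
Removing the 3.2 mm offcut leaves 1749.7 − 3.2 = 1746.5 mm.
1746.5 mm over 108 years gives 1746.5 / 108 ≈ 16.171 mm per year.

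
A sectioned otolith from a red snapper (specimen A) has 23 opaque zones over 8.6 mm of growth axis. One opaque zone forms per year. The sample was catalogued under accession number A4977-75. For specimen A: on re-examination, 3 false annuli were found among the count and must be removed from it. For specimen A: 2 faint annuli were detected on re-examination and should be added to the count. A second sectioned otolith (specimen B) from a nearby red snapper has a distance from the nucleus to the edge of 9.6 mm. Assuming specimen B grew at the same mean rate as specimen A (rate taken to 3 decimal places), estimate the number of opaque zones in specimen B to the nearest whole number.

25 opaque zones

Specimen A: true opaque zone count = 23 − 3 + 2 = 22.
A: Mean rate = 8.6 mm / 22 years ≈ 0.391 mm/year.
B spans 9.6 / 0.391 = 24.55 years ≈ 25 opaque zones.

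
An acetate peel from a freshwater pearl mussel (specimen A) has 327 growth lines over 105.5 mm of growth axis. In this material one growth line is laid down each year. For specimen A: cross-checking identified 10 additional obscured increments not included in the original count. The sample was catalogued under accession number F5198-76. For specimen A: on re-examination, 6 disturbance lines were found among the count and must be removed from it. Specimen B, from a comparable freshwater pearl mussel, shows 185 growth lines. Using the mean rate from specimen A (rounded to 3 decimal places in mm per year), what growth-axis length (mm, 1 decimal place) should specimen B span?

59.0 mm

Specimen A: true growth line count = 327 − 6 + 10 = 331.
A: 105.5 mm over 331 years gives 105.5 / 331 ≈ 0.319 mm/yr.
Length of B = 0.319 × 185 = 59.0 mm.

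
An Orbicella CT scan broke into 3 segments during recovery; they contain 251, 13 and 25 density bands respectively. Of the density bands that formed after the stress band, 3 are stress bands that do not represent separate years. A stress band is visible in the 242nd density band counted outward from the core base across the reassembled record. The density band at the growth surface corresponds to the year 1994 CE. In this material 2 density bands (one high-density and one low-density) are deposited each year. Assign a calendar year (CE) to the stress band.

Total density bands = 251 + 13 + 25 = 289.
289 − 242 = 47 density bands lie beyond the stress band toward the growth surface.
47 − 3 false = 44 true density bands after the stress band.
With 2 density bands per year, 44 / 2 = 22 years.
The density band at the growth surface is 1994 CE, so the stress band dates to 1994 − 22 = 1972 CE.

1972 CE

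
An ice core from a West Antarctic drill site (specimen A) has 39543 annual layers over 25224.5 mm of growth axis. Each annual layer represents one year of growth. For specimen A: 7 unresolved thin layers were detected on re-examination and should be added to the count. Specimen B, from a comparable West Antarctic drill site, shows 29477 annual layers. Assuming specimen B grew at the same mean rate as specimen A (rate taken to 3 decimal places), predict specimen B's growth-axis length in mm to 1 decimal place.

18806.3 mm

Specimen A: correcting the raw count gives 39543 + 7 = 39550 true annual layers.
A: Mean rate = 25224.5 mm / 39550 years ≈ 0.638 mm per year.
For B, 0.638 mm/year × 29477 years = 18806.3 mm.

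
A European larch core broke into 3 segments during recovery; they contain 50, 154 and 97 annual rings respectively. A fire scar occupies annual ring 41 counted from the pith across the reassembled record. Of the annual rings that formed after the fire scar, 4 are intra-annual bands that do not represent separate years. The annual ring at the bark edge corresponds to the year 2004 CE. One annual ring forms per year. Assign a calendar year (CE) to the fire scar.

Total annual rings = 50 + 154 + 97 = 301.
301 − 41 = 260 annual rings lie beyond the fire scar toward the bark edge.
Removing the 4 false annual rings leaves 260 − 4 = 256 true annual rings beyond the fire scar.
Counting back 256 years from 2004 CE places the fire scar in 2004 − 256 = 1748 CE.

1748 CE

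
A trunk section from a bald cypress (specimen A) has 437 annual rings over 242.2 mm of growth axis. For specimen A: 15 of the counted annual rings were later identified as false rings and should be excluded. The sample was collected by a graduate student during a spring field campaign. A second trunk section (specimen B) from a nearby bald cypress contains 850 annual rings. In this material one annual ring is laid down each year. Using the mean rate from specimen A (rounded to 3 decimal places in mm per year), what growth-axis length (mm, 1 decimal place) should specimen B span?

Specimen A: true annual ring count = 437 − 15 = 422.
A: 242.2 mm over 422 years gives 242.2 / 422 ≈ 0.574 mm/yr.
B's length ≈ 0.574 × 850 = 487.9 mm.

487.9 mm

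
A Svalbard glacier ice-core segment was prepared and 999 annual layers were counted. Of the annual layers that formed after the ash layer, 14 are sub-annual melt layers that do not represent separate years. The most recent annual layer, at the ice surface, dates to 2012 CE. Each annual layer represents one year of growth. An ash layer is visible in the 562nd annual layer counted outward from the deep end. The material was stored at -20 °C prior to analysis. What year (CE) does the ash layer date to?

Between annual layer 562 and the ice surface there are 999 − 562 = 437 annual layers.
437 − 14 false = 423 true annual layers after the ash layer.
2012 − 423 = 1589 CE.

1589 CE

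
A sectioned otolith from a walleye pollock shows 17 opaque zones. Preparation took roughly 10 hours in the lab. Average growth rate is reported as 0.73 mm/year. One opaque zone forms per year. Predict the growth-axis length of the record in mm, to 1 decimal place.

12.4 mm

17 years of growth are recorded.
17 years at 0.73 mm/year gives 0.73 × 17 = 12.4 mm.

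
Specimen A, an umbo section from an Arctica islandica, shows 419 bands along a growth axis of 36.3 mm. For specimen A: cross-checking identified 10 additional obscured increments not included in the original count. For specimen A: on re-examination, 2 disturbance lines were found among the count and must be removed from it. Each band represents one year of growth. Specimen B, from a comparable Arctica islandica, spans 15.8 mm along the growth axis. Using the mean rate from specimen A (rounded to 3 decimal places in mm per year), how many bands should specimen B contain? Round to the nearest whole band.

Specimen A: adjusted count: 419 − 2 + 10 = 427 bands.
A: 36.3 mm over 427 years gives 36.3 / 427 ≈ 0.085 mm per year.
Specimen B: 15.8 mm / 0.085 mm per year = 185.88 years ≈ 186 bands.

186 bands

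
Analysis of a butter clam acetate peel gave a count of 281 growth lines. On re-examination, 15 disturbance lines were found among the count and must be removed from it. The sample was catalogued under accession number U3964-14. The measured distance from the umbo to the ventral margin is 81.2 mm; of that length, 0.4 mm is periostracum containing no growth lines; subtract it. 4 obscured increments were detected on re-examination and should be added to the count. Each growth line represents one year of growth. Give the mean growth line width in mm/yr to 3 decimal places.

0.299 mm/yr

True growth line count = 281 − 15 + 4 = 270.
Removing the 0.4 mm offcut leaves 81.2 − 0.4 = 80.8 mm.
80.8 mm over 270 years gives 80.8 / 270 ≈ 0.299 mm/yr.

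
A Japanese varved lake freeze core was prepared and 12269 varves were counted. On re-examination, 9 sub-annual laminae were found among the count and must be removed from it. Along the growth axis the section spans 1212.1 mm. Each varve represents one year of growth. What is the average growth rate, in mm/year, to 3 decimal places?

Adjusted count: 12269 − 9 = 12260 varves.
Extension rate ≈ 1212.1 / 12260 = 0.099 mm/year.

0.099 mm/year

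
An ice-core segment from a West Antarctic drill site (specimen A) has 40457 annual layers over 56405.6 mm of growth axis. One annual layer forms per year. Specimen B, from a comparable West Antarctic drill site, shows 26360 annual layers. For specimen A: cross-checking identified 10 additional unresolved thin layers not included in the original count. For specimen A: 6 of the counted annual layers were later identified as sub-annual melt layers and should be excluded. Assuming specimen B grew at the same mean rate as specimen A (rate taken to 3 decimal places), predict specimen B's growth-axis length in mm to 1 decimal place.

36745.8 mm

Specimen A: true annual layer count = 40457 − 6 + 10 = 40461.
A: 56405.6 mm over 40461 years gives 56405.6 / 40461 ≈ 1.394 mm per year.
Length of B = 1.394 × 26360 = 36745.8 mm.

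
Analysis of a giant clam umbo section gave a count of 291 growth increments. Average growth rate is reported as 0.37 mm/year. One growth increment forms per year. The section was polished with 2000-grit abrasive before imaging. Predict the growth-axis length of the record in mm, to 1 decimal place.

107.7 mm

The record spans 291 years at 0.37 mm per year.
291 years at 0.37 mm/year gives 0.37 × 291 = 107.7 mm.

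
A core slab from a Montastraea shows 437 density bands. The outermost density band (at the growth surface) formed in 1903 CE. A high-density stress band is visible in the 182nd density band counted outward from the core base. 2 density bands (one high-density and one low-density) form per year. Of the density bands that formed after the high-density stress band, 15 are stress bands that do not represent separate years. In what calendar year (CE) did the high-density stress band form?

1783 CE

The high-density stress band sits at density band 182 from the core base, so 437 − 182 = 255 density bands formed after it.
Removing the 15 false density bands leaves 255 − 15 = 240 true density bands beyond the high-density stress band.
With 2 density bands per year, 240 / 2 = 120 years.
Counting back 120 years from 1903 CE places the high-density stress band in 1903 − 120 = 1783 CE.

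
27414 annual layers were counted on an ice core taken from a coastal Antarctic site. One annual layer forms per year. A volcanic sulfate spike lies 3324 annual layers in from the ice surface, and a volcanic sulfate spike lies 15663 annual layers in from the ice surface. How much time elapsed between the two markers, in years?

Separation: 15663 − 3324 = 12339 annual layers.
One annual layer per year makes the interval 12339 years.

12339 yr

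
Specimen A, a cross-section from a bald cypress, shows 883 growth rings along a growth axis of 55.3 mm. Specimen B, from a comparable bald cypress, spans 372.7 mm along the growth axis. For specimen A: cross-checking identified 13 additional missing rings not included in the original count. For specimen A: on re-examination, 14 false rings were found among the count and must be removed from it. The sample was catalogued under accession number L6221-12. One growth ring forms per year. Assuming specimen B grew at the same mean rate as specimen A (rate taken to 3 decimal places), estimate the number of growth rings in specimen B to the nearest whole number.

5916 growth rings

Specimen A: correcting the raw count gives 883 − 14 + 13 = 882 true growth rings.
A: Extension rate ≈ 55.3 / 882 = 0.063 mm/year.
For B, 372.7 / 0.063 = 5915.87 years ≈ 5916 growth rings.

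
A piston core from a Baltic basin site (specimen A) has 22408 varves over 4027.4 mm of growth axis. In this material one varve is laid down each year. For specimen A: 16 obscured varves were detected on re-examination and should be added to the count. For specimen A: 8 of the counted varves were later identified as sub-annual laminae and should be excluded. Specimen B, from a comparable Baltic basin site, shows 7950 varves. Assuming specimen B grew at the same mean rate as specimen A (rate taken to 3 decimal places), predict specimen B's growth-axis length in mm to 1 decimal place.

Specimen A: after corrections the count is 22408 − 8 + 16 = 22416 varves.
A: 4027.4 mm over 22416 years gives 4027.4 / 22416 ≈ 0.180 mm/year.
For B, 0.180 mm/year × 7950 years = 1431.0 mm.

1431.0 mm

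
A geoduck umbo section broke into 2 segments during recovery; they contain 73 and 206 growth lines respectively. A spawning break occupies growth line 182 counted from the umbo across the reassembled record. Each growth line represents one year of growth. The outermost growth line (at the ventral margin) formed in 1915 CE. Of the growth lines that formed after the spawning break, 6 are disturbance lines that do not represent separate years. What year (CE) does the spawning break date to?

Total growth lines = 73 + 206 = 279.
The spawning break sits at growth line 182 from the umbo, so 279 − 182 = 97 growth lines formed after it.
Excluding 6 false growth lines: 97 − 6 = 91.
Counting back 91 years from 1915 CE places the spawning break in 1915 − 91 = 1824 CE.

1824 CE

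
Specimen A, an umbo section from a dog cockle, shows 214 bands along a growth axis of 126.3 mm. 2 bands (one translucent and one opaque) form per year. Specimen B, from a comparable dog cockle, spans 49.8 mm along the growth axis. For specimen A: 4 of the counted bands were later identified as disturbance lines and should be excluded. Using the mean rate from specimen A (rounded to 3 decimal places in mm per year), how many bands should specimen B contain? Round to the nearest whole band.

83 bands

Specimen A: true band count = 214 − 4 = 210.
Specimen A: dividing by 2 bands per year: 210 / 2 = 105 years.
A: 126.3 mm over 105 years gives 126.3 / 105 ≈ 1.203 mm/year.
B spans 49.8 / 1.203 = 41.40 years; at 2 bands per year that is 41.40 × 2 ≈ 83 bands.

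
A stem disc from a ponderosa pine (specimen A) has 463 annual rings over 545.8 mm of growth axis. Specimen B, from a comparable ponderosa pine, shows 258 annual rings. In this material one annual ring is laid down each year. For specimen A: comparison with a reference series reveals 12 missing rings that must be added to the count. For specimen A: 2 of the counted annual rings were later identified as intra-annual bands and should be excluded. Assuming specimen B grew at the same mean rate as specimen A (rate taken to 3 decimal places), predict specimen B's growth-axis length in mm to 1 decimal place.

Specimen A: after corrections the count is 463 − 2 + 12 = 473 annual rings.
A: Extension rate ≈ 545.8 / 473 = 1.154 mm/yr.
B's length ≈ 1.154 × 258 = 297.7 mm.

297.7 mm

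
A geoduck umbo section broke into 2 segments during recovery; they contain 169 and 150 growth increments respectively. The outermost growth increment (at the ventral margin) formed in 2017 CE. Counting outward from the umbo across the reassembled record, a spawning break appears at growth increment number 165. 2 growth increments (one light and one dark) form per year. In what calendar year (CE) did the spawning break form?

Total growth increments = 169 + 150 = 319.
The spawning break sits at growth increment 165 from the umbo, so 319 − 165 = 154 growth increments formed after it.
154 growth increments at 2 per year is 154 / 2 = 77 years.
The growth increment at the ventral margin is 2017 CE, so the spawning break dates to 2017 − 77 = 1940 CE.

1940 CE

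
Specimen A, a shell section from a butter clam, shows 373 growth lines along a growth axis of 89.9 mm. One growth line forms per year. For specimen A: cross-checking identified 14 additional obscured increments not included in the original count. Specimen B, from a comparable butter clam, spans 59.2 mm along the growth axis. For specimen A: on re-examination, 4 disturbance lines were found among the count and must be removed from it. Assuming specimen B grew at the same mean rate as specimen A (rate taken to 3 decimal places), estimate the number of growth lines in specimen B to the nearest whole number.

Specimen A: adjusted count: 373 − 4 + 14 = 383 growth lines.
A: 89.9 mm over 383 years gives 89.9 / 383 ≈ 0.235 mm/year.
B spans 59.2 / 0.235 = 251.91 years ≈ 252 growth lines.

252 growth lines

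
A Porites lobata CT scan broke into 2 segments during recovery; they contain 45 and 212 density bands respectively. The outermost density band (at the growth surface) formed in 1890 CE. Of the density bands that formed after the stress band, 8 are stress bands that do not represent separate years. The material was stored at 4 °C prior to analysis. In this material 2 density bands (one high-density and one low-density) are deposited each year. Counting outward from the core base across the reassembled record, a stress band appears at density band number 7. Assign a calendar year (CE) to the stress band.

1769 CE

Total density bands = 45 + 212 = 257.
Between density band 7 and the growth surface there are 257 − 7 = 250 density bands.
250 − 8 false = 242 true density bands after the stress band.
With 2 density bands per year, 242 / 2 = 121 years.
Counting back 121 years from 1890 CE places the stress band in 1890 − 121 = 1769 CE.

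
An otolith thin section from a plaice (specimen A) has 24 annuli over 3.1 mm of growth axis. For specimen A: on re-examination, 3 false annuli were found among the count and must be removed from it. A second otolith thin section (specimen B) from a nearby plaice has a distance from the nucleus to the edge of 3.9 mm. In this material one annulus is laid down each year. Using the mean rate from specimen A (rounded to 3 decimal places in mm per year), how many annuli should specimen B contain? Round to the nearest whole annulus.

Specimen A: after corrections the count is 24 − 3 = 21 annuli.
A: 3.1 mm over 21 years gives 3.1 / 21 ≈ 0.148 mm/yr.
Specimen B: 3.9 mm / 0.148 mm per year = 26.35 years ≈ 26 annuli.

26 annuli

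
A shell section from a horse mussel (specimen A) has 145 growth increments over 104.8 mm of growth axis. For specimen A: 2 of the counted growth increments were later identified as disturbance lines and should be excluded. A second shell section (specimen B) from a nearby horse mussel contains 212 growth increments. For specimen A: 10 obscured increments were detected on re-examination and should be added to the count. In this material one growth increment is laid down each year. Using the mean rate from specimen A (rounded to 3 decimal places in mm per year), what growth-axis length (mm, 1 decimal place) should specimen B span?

145.2 mm

Specimen A: after corrections the count is 145 − 2 + 10 = 153 growth increments.
A: 104.8 mm over 153 years gives 104.8 / 153 ≈ 0.685 mm/year.
B's length ≈ 0.685 × 212 = 145.2 mm.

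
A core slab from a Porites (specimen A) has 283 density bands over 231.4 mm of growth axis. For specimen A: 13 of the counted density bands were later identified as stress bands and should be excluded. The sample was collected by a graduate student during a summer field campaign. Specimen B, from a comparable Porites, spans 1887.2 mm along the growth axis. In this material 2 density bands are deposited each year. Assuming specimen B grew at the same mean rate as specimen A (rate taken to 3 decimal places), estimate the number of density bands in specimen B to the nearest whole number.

2202 density bands

Specimen A: after corrections the count is 283 − 13 = 270 density bands.
Specimen A: 270 density bands at 2 per year is 270 / 2 = 135 years.
A: Mean rate = 231.4 mm / 135 years ≈ 1.714 mm per year.
B spans 1887.2 / 1.714 = 1101.05 years; at 2 density bands per year that is 1101.05 × 2 ≈ 2202 density bands.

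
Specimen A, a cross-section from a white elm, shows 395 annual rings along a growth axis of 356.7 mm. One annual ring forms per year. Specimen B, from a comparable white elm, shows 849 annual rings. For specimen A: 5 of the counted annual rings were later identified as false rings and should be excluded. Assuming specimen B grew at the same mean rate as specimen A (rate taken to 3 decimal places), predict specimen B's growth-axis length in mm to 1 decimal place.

Specimen A: after corrections the count is 395 − 5 = 390 annual rings.
A: Extension rate ≈ 356.7 / 390 = 0.915 mm/year.
Length of B = 0.915 × 849 = 776.8 mm.

776.8 mm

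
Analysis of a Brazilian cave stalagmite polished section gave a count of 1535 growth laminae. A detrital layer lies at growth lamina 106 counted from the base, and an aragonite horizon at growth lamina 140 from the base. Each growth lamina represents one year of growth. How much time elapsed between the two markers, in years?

140 − 106 = 34 growth laminae lie between the two events.
That is 34 years at one growth lamina per year.

34 years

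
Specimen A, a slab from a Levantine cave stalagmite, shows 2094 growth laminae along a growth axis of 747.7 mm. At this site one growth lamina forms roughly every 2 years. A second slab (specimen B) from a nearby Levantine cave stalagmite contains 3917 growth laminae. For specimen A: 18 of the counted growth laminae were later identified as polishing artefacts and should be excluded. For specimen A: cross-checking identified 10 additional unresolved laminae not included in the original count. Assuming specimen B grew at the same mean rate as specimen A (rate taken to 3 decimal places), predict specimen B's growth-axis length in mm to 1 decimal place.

1402.3 mm

Specimen A: adjusted count: 2094 − 18 + 10 = 2086 growth laminae.
Specimen A: 2086 growth laminae at 2 years each span 2086 × 2 = 4172 years.
A: Extension rate ≈ 747.7 / 4172 = 0.179 mm/yr.
Specimen B: 3917 growth laminae at 2 years each span 3917 × 2 = 7834 years. B's length ≈ 0.179 × 7834 = 1402.3 mm.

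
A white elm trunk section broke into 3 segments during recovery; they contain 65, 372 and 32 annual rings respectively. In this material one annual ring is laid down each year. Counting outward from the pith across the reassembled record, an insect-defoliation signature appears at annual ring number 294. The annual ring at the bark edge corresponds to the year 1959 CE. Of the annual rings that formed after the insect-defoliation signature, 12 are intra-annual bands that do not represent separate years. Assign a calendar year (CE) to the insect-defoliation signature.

Total annual rings = 65 + 372 + 32 = 469.
Between annual ring 294 and the bark edge there are 469 − 294 = 175 annual rings.
175 − 12 false = 163 true annual rings after the insect-defoliation signature.
Counting back 163 years from 1959 CE places the insect-defoliation signature in 1959 − 163 = 1796 CE.

1796 CE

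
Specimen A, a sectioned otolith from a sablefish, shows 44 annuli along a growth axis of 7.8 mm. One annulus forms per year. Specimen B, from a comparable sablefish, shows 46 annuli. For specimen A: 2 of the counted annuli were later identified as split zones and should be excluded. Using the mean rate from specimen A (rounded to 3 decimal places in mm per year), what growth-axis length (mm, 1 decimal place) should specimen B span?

8.6 mm

Specimen A: true annulus count = 44 − 2 = 42.
A: Mean rate = 7.8 mm / 42 years ≈ 0.186 mm/year.
B's length ≈ 0.186 × 46 = 8.6 mm.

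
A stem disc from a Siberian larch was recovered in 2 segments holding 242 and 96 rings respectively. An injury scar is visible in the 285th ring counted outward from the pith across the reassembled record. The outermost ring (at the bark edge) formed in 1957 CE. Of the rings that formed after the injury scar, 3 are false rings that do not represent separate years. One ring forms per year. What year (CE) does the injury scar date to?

1907 CE

Total rings = 242 + 96 = 338.
338 − 285 = 53 rings lie beyond the injury scar toward the bark edge.
Removing the 3 false rings leaves 53 − 3 = 50 true rings beyond the injury scar.
The ring at the bark edge is 1957 CE, so the injury scar dates to 1957 − 50 = 1907 CE.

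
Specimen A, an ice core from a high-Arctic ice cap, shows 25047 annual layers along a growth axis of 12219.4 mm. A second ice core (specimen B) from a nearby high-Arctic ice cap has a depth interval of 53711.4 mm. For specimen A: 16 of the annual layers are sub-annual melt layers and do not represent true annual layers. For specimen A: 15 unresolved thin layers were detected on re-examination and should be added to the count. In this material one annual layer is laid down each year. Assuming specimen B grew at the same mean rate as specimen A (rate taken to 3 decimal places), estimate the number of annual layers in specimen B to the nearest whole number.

Specimen A: true annual layer count = 25047 − 16 + 15 = 25046.
A: Extension rate ≈ 12219.4 / 25046 = 0.488 mm/yr.
Specimen B: 53711.4 mm / 0.488 mm per year = 110064.34 years ≈ 110064 annual layers.

110064 annual layers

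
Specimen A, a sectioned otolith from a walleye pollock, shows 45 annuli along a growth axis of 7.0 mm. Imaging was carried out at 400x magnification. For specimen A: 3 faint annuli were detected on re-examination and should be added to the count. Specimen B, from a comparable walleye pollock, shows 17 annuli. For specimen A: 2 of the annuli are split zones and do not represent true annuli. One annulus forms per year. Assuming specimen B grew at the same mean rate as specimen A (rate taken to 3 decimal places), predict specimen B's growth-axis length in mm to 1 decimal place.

2.6 mm

Specimen A: adjusted count: 45 − 2 + 3 = 46 annuli.
A: 7.0 mm over 46 years gives 7.0 / 46 ≈ 0.152 mm/yr.
For B, 0.152 mm/year × 17 years = 2.6 mm.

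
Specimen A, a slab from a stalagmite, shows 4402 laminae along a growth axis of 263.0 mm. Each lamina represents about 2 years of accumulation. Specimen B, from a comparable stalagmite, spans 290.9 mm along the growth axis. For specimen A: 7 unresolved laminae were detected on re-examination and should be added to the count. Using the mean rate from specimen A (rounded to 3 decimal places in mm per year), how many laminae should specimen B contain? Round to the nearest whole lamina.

4848 laminae

Specimen A: correcting the raw count gives 4402 + 7 = 4409 true laminae.
Specimen A: 4409 laminae at 2 years each span 4409 × 2 = 8818 years.
A: Extension rate ≈ 263.0 / 8818 = 0.030 mm/yr.
For B, 290.9 / 0.030 = 9696.67 years; at 2 years per lamina that is 9696.67 / 2 ≈ 4848 laminae.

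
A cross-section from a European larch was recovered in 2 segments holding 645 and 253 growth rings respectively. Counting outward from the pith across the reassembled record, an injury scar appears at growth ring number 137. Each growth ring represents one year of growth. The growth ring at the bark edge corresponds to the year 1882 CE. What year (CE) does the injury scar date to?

Total growth rings = 645 + 253 = 898.
898 − 137 = 761 growth rings lie beyond the injury scar toward the bark edge.
1882 − 761 = 1121 CE.

1121 CE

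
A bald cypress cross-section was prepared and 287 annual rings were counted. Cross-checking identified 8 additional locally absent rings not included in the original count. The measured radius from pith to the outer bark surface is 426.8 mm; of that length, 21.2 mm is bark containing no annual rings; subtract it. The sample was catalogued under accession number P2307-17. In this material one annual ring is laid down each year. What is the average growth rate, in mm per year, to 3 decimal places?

1.375 mm per year

After corrections the count is 287 + 8 = 295 annual rings.
Net length = 426.8 − 21.2 = 405.6 mm.
405.6 mm over 295 years gives 405.6 / 295 ≈ 1.375 mm per year.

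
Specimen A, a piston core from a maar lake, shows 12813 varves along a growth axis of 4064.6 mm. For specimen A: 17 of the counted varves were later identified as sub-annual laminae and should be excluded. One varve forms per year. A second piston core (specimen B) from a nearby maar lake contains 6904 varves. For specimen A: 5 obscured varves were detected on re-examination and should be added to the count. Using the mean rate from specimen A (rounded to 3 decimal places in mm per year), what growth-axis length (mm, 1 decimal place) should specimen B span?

Specimen A: after corrections the count is 12813 − 17 + 5 = 12801 varves.
A: 4064.6 mm over 12801 years gives 4064.6 / 12801 ≈ 0.318 mm/yr.
For B, 0.318 mm/year × 6904 years = 2195.5 mm.

2195.5 mm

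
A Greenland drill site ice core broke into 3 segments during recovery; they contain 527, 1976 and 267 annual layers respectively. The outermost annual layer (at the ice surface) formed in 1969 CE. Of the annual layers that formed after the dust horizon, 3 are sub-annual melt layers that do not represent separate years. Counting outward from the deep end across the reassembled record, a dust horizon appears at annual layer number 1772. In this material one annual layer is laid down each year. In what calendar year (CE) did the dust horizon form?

Total annual layers = 527 + 1976 + 267 = 2770.
2770 − 1772 = 998 annual layers lie beyond the dust horizon toward the ice surface.
Excluding 3 false annual layers: 998 − 3 = 995.
Counting back 995 years from 1969 CE places the dust horizon in 1969 − 995 = 974 CE.

974 CE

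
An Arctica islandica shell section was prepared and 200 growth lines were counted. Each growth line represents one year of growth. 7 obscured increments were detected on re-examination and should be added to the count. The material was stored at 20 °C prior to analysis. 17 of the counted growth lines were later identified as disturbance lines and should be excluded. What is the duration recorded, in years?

Correcting the raw count gives 200 − 17 + 7 = 190 true growth lines.
With a one-to-one growth line periodicity this is 190 years.

190 yr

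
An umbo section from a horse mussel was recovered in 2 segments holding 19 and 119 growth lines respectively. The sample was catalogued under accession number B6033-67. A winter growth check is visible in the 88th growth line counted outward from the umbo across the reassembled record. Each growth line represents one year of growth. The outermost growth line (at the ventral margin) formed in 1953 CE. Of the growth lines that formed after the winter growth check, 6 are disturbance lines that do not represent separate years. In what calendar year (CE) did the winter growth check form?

1909 CE

Total growth lines = 19 + 119 = 138.
The winter growth check sits at growth line 88 from the umbo, so 138 − 88 = 50 growth lines formed after it.
50 − 6 false = 44 true growth lines after the winter growth check.
Counting back 44 years from 1953 CE places the winter growth check in 1953 − 44 = 1909 CE.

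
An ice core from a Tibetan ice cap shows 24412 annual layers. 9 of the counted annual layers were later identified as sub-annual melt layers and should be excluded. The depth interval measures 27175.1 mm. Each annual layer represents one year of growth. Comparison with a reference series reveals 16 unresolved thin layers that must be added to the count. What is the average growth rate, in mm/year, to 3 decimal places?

After corrections the count is 24412 − 9 + 16 = 24419 annual layers.
27175.1 mm over 24419 years gives 27175.1 / 24419 ≈ 1.113 mm/year.

1.113 mm/year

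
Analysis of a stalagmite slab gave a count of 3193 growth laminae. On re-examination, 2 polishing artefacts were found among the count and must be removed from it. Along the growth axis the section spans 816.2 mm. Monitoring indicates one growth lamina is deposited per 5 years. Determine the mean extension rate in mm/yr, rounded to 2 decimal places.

Correcting the raw count gives 3193 − 2 = 3191 true growth laminae.
3191 growth laminae at 5 years each span 3191 × 5 = 15955 years.
Mean rate = 816.2 mm / 15955 years ≈ 0.05 mm/yr.

0.05 mm/yr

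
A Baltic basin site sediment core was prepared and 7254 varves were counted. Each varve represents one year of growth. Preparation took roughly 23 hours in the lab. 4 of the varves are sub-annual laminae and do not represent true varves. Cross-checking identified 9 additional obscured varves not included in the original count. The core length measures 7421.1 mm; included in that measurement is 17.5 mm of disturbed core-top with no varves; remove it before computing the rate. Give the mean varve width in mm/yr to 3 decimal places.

After corrections the count is 7254 − 4 + 9 = 7259 varves.
Removing the 17.5 mm offcut leaves 7421.1 − 17.5 = 7403.6 mm.
Extension rate ≈ 7403.6 / 7259 = 1.020 mm/yr.

1.020 mm/yr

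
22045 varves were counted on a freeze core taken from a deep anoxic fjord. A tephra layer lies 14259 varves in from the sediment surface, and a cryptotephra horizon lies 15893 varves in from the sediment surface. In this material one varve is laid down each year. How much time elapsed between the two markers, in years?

The two markers are separated by 15893 − 14259 = 1634 varves.
One varve per year makes the interval 1634 years.

1634 years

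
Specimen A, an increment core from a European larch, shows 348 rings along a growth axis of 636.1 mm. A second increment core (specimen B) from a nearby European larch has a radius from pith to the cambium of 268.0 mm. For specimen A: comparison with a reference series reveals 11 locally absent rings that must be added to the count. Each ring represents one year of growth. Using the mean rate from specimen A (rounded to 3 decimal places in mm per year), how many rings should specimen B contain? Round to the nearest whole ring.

151 rings

Specimen A: after corrections the count is 348 + 11 = 359 rings.
A: Extension rate ≈ 636.1 / 359 = 1.772 mm per year.
B spans 268.0 / 1.772 = 151.24 years ≈ 151 rings.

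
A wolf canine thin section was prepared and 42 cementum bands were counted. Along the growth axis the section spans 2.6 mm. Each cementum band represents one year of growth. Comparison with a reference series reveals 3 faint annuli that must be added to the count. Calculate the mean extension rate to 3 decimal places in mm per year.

0.058 mm per year

Correcting the raw count gives 42 + 3 = 45 true cementum bands.
2.6 mm over 45 years gives 2.6 / 45 ≈ 0.058 mm per year.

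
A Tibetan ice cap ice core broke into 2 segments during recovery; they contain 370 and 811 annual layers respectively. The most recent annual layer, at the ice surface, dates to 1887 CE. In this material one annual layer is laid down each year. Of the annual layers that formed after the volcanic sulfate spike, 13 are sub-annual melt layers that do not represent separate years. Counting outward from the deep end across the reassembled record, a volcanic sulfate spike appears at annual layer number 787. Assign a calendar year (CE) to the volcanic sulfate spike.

Total annual layers = 370 + 811 = 1181.
Between annual layer 787 and the ice surface there are 1181 − 787 = 394 annual layers.
Removing the 13 false annual layers leaves 394 − 13 = 381 true annual layers beyond the volcanic sulfate spike.
1887 − 381 = 1506 CE.

1506 CE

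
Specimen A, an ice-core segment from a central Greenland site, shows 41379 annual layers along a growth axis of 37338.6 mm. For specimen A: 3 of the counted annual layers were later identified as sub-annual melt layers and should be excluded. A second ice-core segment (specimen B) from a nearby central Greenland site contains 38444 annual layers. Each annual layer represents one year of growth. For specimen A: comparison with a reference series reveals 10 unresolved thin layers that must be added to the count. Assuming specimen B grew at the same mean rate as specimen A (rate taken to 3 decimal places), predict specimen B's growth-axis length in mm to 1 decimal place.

34676.5 mm

Specimen A: true annual layer count = 41379 − 3 + 10 = 41386.
A: Mean rate = 37338.6 mm / 41386 years ≈ 0.902 mm/year.
For B, 0.902 mm/year × 38444 years = 34676.5 mm.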